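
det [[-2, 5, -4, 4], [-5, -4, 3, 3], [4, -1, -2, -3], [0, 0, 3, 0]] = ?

The determinant is -117.

Expand along row 4 (it has 3 zeros):
  − (3) · M_43   where M_43 = det([-2 5 4; -5 -4 3; 4 -1 -3]) = 39
det = (-1)·(3)·(39) = -117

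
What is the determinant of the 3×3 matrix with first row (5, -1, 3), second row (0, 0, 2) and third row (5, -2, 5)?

10

Expand along row 2:
  − 2 · |5 -1; 5 -2| = −2·(-10 − (-5)) = 10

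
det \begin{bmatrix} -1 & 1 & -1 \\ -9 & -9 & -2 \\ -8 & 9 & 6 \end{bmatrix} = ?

Expand along row 1:
  + (-1) · |-9 -2; 9 6| = (-1)·(-54 − (-18)) = 36
  − 1 · |-9 -2; -8 6| = −1·(-54 − 16) = 70
  + (-1) · |-9 -9; -8 9| = (-1)·(-81 − 72) = 153
Sum: (36) + (70) + (153) = 259

259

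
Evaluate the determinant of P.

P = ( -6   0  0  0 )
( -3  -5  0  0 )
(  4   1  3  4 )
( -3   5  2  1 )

The determinant is -150.

P is block lower-triangular with a 2×2 block and a 2×2 block on the diagonal, so its determinant equals the product of the determinants of the diagonal blocks.
det of the 2×2 block = 30
det of the 2×2 block = -5
det = (30)·(-5) = -150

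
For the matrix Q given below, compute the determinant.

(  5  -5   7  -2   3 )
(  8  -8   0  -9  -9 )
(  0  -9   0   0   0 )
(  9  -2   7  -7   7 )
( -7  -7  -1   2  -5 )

Expand along row 3 (it has 4 zeros):
  − (-9) · M_32   where M_32 = det([5 7 -2 3; 8 0 -9 -9; 9 7 -7 7; -7 -1 2 -5]) = -2876
det = (-1)·(-9)·(-2876) = -25884

-25884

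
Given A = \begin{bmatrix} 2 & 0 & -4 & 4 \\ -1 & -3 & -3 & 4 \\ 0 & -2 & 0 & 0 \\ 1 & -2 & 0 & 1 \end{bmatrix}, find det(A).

The determinant is -28.

Expand along row 3 (it has 3 zeros):
  − (-2) · M_32   where M_32 = det([2 -4 4; -1 -3 4; 1 0 1]) = -14
det = (-1)·(-2)·(-14) = -28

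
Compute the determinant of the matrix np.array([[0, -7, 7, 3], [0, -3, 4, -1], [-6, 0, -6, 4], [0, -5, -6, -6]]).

Expand along column 1 (it has 3 zeros):
  + (-6) · M_31   where M_31 = det([-7 7 3; -3 4 -1; -5 -6 -6]) = 233
det = (+1)·(-6)·(233) = -1398

-1398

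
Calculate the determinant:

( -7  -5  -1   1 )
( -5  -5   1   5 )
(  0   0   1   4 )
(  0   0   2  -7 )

The matrix is block upper-triangular with a 2×2 block and a 2×2 block on the diagonal, so its determinant equals the product of the determinants of the diagonal blocks.
det of the 2×2 block = 10
det of the 2×2 block = -15
det = (10)·(-15) = -150

-150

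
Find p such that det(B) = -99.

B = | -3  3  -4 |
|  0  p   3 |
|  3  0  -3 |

-6

Expanding along the column containing p, det(B) is linear in p: det(B) = (21)·p + (27).
Set (21)·p + (27) = -99  ⇒  (21)·p = -126  ⇒  p = -6.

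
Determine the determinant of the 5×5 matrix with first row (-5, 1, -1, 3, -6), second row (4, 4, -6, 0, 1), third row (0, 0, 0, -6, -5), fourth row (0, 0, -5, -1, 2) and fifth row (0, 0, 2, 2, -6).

The matrix is block upper-triangular with a 2×2 block and a 3×3 block on the diagonal, so its determinant equals the product of the determinants of the diagonal blocks.
det of the 2×2 block = -24
det of the 3×3 block = 196
det = (-24)·(196) = -4704

The determinant is -4704.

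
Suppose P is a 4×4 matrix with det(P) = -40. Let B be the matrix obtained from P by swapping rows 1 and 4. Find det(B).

Swapping two rows multiplies the determinant by −1.
det(B) = (-1)·(-40) = 40

The determinant is 40.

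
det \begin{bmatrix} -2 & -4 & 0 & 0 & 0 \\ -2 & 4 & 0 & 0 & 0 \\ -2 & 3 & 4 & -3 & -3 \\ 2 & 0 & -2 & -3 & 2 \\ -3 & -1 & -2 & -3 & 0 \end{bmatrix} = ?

-576

The matrix is block lower-triangular with a 2×2 block and a 3×3 block on the diagonal, so its determinant equals the product of the determinants of the diagonal blocks.
det of the 2×2 block = -16
det of the 3×3 block = 36
det = (-16)·(36) = -576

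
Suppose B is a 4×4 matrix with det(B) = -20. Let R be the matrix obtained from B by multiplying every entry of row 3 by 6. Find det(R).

|R| = -120

Scaling one row by 6 multiplies the determinant by 6.
det(R) = (6)·(-20) = -120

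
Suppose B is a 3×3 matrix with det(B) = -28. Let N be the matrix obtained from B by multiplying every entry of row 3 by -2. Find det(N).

Scaling one row by -2 multiplies the determinant by -2.
det(N) = (-2)·(-28) = 56

det(N) = 56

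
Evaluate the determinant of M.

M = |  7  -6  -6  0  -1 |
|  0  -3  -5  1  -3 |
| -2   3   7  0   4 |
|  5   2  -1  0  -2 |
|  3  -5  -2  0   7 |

Expand along column 4 (it has 4 zeros):
  + (1) · M_24   where M_24 = det([7 -6 -6 -1; -2 3 7 4; 5 2 -1 -2; 3 -5 -2 7]) = -1085
det = (+1)·(1)·(-1085) = -1085

-1085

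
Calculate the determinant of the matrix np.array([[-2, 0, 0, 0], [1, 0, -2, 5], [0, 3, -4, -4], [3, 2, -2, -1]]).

-40

Expand along row 1 (it has 3 zeros):
  + (-2) · M_11   where M_11 = det([0 -2 5; 3 -4 -4; 2 -2 -1]) = 20
det = (+1)·(-2)·(20) = -40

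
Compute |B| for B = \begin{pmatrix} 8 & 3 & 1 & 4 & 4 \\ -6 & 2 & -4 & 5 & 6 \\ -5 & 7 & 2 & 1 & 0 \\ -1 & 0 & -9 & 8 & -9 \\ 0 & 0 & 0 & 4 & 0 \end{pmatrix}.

30928

Expand along row 5 (it has 4 zeros):
  − (4) · M_54   where M_54 = det([8 3 1 4; -6 2 -4 6; -5 7 2 0; -1 0 -9 -9]) = -7732
det = (-1)·(4)·(-7732) = 30928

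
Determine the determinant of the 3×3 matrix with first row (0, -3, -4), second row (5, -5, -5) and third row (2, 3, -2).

-100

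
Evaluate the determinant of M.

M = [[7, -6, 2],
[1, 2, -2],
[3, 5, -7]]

Expand along column 1:
  + 7 · |2 -2; 5 -7| = 7·(-14 − (-10)) = -28
  − 1 · |-6 2; 5 -7| = −1·(42 − 10) = -32
  + 3 · |-6 2; 2 -2| = 3·(12 − 4) = 24
Sum: (-28) + (-32) + (24) = -36

|M| = -36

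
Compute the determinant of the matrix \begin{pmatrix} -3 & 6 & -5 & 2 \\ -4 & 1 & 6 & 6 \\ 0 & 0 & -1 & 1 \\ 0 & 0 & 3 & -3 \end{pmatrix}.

0

The matrix is block upper-triangular with a 2×2 block and a 2×2 block on the diagonal, so its determinant equals the product of the determinants of the diagonal blocks.
det of the 2×2 block = 21
det of the 2×2 block = 0
det = (21)·(0) = 0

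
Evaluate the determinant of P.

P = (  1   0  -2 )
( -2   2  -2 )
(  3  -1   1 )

8

Expand along row 1:
  + 1 · |2 -2; -1 1| = 1·(2 − 2) = 0
  + (-2) · |-2 2; 3 -1| = (-2)·(2 − 6) = 8
Sum: (0) + (8) = 8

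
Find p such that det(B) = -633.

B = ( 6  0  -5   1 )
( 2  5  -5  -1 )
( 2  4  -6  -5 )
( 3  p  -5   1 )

p = -4

Expanding along the row containing p, det(B) is linear in p: det(B) = (72)·p + (-345).
Set (72)·p + (-345) = -633  ⇒  (72)·p = -288  ⇒  p = -4.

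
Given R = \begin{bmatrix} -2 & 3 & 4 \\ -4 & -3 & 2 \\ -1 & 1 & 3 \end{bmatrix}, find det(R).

The determinant is 24.

Expand along row 1:
  + (-2) · |-3 2; 1 3| = (-2)·(-9 − 2) = 22
  − 3 · |-4 2; -1 3| = −3·(-12 − (-2)) = 30
  + 4 · |-4 -3; -1 1| = 4·(-4 − 3) = -28
Sum: (22) + (30) + (-28) = 24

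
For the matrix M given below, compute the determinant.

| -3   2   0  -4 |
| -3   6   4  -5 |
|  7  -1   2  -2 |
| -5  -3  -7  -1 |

Expand along row 1 (it has 1 zero):
  + (-3) · M_11   where M_11 = det([6 4 -5; -1 2 -2; -3 -7 -1]) = -141
  − (2) · M_12   where M_12 = det([-3 4 -5; 7 2 -2; -5 -7 -1]) = 311
  − (-4) · M_14   where M_14 = det([-3 6 4; 7 -1 2; -5 -3 -7]) = 91
det = (+1)·(-3)·(-141) + (-1)·(2)·(311) + (-1)·(-4)·(91) = 165

165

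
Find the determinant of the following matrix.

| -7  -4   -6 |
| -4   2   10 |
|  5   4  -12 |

Expand along column 1:
  + (-7) · |2 10; 4 -12| = (-7)·(-24 − 40) = 448
  − (-4) · |-4 -6; 4 -12| = −(-4)·(48 − (-24)) = 288
  + 5 · |-4 -6; 2 10| = 5·(-40 − (-12)) = -140
Sum: (448) + (288) + (-140) = 596

596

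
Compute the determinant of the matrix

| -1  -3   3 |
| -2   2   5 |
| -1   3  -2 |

Expand along row 1:
  + (-1) · |2 5; 3 -2| = (-1)·(-4 − 15) = 19
  − (-3) · |-2 5; -1 -2| = −(-3)·(4 − (-5)) = 27
  + 3 · |-2 2; -1 3| = 3·(-6 − (-2)) = -12
Sum: (19) + (27) + (-12) = 34

The determinant is 34.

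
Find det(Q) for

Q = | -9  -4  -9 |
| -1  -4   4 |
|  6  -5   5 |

det(Q) = -377

Expand along row 1:
  + (-9) · |-4 4; -5 5| = (-9)·(-20 − (-20)) = 0
  − (-4) · |-1 4; 6 5| = −(-4)·(-5 − 24) = -116
  + (-9) · |-1 -4; 6 -5| = (-9)·(5 − (-24)) = -261
Sum: (0) + (-116) + (-261) = -377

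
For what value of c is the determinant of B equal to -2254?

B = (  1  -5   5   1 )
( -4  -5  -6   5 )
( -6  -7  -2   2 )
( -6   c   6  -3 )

c = 8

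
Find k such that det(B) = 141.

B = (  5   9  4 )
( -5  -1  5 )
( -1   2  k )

Expanding along the row containing k, det(B) is linear in k: det(B) = (40)·k + (-139).
Set (40)·k + (-139) = 141  ⇒  (40)·k = 280  ⇒  k = 7.

7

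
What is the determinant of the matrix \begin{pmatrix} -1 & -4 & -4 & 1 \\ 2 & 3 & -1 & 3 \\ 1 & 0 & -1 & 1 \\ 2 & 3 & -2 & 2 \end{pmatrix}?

-21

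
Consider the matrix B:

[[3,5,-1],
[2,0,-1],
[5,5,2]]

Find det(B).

Expand along row 2:
  − 2 · |5 -1; 5 2| = −2·(10 − (-5)) = -30
  − (-1) · |3 5; 5 5| = −(-1)·(15 − 25) = -10
Sum: (-30) + (-10) = -40

det(B) = -40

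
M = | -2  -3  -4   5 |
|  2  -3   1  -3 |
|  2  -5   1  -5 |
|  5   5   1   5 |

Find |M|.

-48

Expand along row 1:
  + (-2) · M_11   where M_11 = det([-3 1 -3; -5 1 -5; 5 1 5]) = 0
  − (-3) · M_12   where M_12 = det([2 1 -3; 2 1 -5; 5 1 5]) = -6
  + (-4) · M_13   where M_13 = det([2 -3 -3; 2 -5 -5; 5 5 5]) = 0
  − (5) · M_14   where M_14 = det([2 -3 1; 2 -5 1; 5 5 1]) = 6
det = (+1)·(-2)·(0) + (-1)·(-3)·(-6) + (+1)·(-4)·(0) + (-1)·(5)·(6) = -48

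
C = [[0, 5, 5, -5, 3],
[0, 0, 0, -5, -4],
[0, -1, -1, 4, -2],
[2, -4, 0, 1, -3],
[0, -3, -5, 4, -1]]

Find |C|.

380

Expand along column 1 (it has 4 zeros):
  − (2) · M_41   where M_41 = det([5 5 -5 3; 0 0 -5 -4; -1 -1 4 -2; -3 -5 4 -1]) = -190
det = (-1)·(2)·(-190) = 380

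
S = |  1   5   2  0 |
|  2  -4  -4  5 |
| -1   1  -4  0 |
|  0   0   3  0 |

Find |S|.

Expand along row 4 (it has 3 zeros):
  − (3) · M_43   where M_43 = det([1 5 0; 2 -4 5; -1 1 0]) = -30
det = (-1)·(3)·(-30) = 90

90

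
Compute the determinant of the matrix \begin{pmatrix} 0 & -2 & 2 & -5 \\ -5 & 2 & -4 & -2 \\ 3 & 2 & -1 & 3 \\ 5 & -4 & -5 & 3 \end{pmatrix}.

The determinant is 694.

Expand along row 1 (it has 1 zero):
  − (-2) · M_12   where M_12 = det([-5 -4 -2; 3 -1 3; 5 -5 3]) = -64
  + (2) · M_13   where M_13 = det([-5 2 -2; 3 2 3; 5 -4 3]) = -34
  − (-5) · M_14   where M_14 = det([-5 2 -4; 3 2 -1; 5 -4 -5]) = 178
det = (-1)·(-2)·(-64) + (+1)·(2)·(-34) + (-1)·(-5)·(178) = 694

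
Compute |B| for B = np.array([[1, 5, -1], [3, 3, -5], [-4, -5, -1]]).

det(B) = 90

Expand along row 1:
  + 1 · |3 -5; -5 -1| = 1·(-3 − 25) = -28
  − 5 · |3 -5; -4 -1| = −5·(-3 − 20) = 115
  + (-1) · |3 3; -4 -5| = (-1)·(-15 − (-12)) = 3
Sum: (-28) + (115) + (3) = 90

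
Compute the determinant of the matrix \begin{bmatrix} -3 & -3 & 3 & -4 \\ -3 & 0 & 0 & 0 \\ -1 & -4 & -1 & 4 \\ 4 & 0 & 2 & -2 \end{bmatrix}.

Expand along row 2 (it has 3 zeros):
  − (-3) · M_21   where M_21 = det([-3 3 -4; -4 -1 4; 0 2 -2]) = 26
det = (-1)·(-3)·(26) = 78

The determinant is 78.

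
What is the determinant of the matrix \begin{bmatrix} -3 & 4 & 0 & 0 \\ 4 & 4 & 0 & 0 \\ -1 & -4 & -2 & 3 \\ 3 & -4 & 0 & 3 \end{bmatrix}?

168

The matrix is block lower-triangular with a 2×2 block and a 2×2 block on the diagonal, so its determinant equals the product of the determinants of the diagonal blocks.
det of the 2×2 block = -28
det of the 2×2 block = -6
det = (-28)·(-6) = 168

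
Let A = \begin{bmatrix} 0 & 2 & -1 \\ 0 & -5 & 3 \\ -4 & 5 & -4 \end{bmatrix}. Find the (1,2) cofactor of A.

Delete row 1 and column 2; the remaining 2×2 submatrix is [0 3; -4 -4].
Its determinant is 0·(-4) − 3·(-4) = 12.
The cofactor carries sign (−1)^(1+2) = −1, so C_{1,2} = −(12) = -12.

The cofactor is -12.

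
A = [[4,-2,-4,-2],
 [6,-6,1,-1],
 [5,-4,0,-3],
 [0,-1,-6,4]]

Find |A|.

Expand along row 3 (it has 1 zero):
  + (5) · M_31   where M_31 = det([-2 -4 -2; -6 1 -1; -1 -6 4]) = -170
  − (-4) · M_32   where M_32 = det([4 -4 -2; 6 1 -1; 0 -6 4]) = 160
  − (-3) · M_34   where M_34 = det([4 -2 -4; 6 -6 1; 0 -1 -6]) = 100
det = (+1)·(5)·(-170) + (-1)·(-4)·(160) + (-1)·(-3)·(100) = 90

|A| = 90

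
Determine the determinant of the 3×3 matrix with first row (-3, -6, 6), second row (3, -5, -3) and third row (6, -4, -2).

Expand along column 1:
  + (-3) · |-5 -3; -4 -2| = (-3)·(10 − 12) = 6
  − 3 · |-6 6; -4 -2| = −3·(12 − (-24)) = -108
  + 6 · |-6 6; -5 -3| = 6·(18 − (-30)) = 288
Sum: (6) + (-108) + (288) = 186

186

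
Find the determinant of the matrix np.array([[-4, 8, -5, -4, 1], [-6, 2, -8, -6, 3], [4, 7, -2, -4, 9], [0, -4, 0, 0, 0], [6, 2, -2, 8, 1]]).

-1840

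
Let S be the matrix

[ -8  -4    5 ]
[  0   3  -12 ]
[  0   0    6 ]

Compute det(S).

-144

S is upper triangular, so det(S) is the product of the diagonal entries:
det = (-8) · (3) · (6) = -144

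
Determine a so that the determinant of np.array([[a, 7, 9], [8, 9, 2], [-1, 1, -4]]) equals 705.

a = -9

Expanding along the column containing a, det(M) is linear in a: det(M) = (-38)·a + (363).
Set (-38)·a + (363) = 705  ⇒  (-38)·a = 342  ⇒  a = -9.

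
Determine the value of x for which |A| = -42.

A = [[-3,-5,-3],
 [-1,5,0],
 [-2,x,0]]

x = -4

Expanding along the column containing x, det(A) is linear in x: det(A) = (3)·x + (-30).
Set (3)·x + (-30) = -42  ⇒  (3)·x = -12  ⇒  x = -4.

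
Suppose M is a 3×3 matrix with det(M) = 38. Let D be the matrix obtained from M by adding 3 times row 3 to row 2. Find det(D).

Adding a multiple of one row to another leaves the determinant unchanged.
det(D) = (1)·(38) = 38

The determinant is 38.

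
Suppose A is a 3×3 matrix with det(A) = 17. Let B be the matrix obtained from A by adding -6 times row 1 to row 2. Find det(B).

17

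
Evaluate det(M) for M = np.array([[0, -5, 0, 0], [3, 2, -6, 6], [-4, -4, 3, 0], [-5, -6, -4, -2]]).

Expand along row 1 (it has 3 zeros):
  − (-5) · M_12   where M_12 = det([3 -6 6; -4 3 0; -5 -4 -2]) = 216
det = (-1)·(-5)·(216) = 1080

|M| = 1080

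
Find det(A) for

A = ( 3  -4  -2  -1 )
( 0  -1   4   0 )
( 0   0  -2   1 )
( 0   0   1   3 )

A is block upper-triangular with a 2×2 block and a 2×2 block on the diagonal, so its determinant equals the product of the determinants of the diagonal blocks.
det of the 2×2 block = -3
det of the 2×2 block = -7
det = (-3)·(-7) = 21

|A| = 21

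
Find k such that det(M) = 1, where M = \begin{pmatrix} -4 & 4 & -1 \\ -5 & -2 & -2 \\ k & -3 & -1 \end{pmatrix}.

-2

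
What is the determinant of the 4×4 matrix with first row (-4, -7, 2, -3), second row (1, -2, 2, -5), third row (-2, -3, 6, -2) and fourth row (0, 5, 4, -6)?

Expand along row 4 (it has 1 zero):
  + (5) · M_42   where M_42 = det([-4 2 -3; 1 2 -5; -2 6 -2]) = -110
  − (4) · M_43   where M_43 = det([-4 -7 -3; 1 -2 -5; -2 -3 -2]) = -19
  + (-6) · M_44   where M_44 = det([-4 -7 2; 1 -2 2; -2 -3 6]) = 80
det = (+1)·(5)·(-110) + (-1)·(4)·(-19) + (+1)·(-6)·(80) = -954

The determinant is -954.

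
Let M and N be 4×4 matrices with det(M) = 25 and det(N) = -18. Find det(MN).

-450

det(MN) = det(M)·det(N) = (25)·(-18) = -450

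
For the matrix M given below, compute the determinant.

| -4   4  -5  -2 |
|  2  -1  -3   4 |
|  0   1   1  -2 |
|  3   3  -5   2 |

det(M) = -30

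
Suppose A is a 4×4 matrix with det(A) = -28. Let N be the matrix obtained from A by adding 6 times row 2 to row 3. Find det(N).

Adding a multiple of one row to another leaves the determinant unchanged.
det(N) = (1)·(-28) = -28

|N| = -28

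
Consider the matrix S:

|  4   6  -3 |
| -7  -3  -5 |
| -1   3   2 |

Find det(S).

|S| = 222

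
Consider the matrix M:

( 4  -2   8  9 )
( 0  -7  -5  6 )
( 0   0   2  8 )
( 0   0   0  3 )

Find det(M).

M is upper triangular, so det(M) is the product of the diagonal entries:
det = (4) · (-7) · (2) · (3) = -168

|M| = -168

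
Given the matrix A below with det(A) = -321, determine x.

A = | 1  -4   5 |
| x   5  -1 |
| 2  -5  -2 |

Expanding along the row containing x, det(A) is linear in x: det(A) = (-33)·x + (-57).
Set (-33)·x + (-57) = -321  ⇒  (-33)·x = -264  ⇒  x = 8.

8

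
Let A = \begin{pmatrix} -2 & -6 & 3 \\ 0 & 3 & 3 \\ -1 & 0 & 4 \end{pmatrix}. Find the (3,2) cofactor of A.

Delete row 3 and column 2; the remaining 2×2 submatrix is [-2 3; 0 3].
Its determinant is (-2)·3 − 3·0 = -6.
The cofactor carries sign (−1)^(3+2) = −1, so C_{3,2} = −(-6) = 6.

The cofactor is 6.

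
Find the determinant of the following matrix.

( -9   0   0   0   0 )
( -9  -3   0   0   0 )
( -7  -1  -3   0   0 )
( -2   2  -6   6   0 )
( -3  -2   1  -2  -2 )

The matrix is lower triangular, so the determinant is the product of the diagonal entries:
det = (-9) · (-3) · (-3) · (6) · (-2) = 972

The determinant is 972.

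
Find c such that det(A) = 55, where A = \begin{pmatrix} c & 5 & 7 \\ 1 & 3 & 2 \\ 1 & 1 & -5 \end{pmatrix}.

c = -2

Expanding along the column containing c, det(A) is linear in c: det(A) = (-17)·c + (21).
Set (-17)·c + (21) = 55  ⇒  (-17)·c = 34  ⇒  c = -2.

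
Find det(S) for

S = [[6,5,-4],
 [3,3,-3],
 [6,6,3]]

det(S) = 27

Expand along row 1:
  + 6 · |3 -3; 6 3| = 6·(9 − (-18)) = 162
  − 5 · |3 -3; 6 3| = −5·(9 − (-18)) = -135
  + (-4) · |3 3; 6 6| = (-4)·(18 − 18) = 0
Sum: (162) + (-135) + (0) = 27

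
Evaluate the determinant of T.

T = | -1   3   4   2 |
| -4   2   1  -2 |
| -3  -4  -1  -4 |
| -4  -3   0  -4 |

|T| = 0

Expand along row 4 (it has 1 zero):
  − (-4) · M_41   where M_41 = det([3 4 2; 2 1 -2; -4 -1 -4]) = 50
  + (-3) · M_42   where M_42 = det([-1 4 2; -4 1 -2; -3 -1 -4]) = -20
  + (-4) · M_44   where M_44 = det([-1 3 4; -4 2 1; -3 -4 -1]) = 65
det = (-1)·(-4)·(50) + (+1)·(-3)·(-20) + (+1)·(-4)·(65) = 0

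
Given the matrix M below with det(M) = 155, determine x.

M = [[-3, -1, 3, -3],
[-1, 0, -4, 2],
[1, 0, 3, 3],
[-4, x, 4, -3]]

Expanding along the column containing x, det(M) is linear in x: det(M) = (66)·x + (89).
Set (66)·x + (89) = 155  ⇒  (66)·x = 66  ⇒  x = 1.

1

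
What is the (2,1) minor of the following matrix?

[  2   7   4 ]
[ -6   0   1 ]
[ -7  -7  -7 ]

The minor is -21.

Delete row 2 and column 1; the remaining 2×2 submatrix is [7 4; -7 -7].
Its determinant is 7·(-7) − 4·(-7) = -21.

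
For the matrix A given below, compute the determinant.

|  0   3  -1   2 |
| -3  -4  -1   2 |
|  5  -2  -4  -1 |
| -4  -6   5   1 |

-352

Expand along row 1 (it has 1 zero):
  − (3) · M_12   where M_12 = det([-3 -1 2; 5 -4 -1; -4 5 1]) = 16
  + (-1) · M_13   where M_13 = det([-3 -4 2; 5 -2 -1; -4 -6 1]) = -48
  − (2) · M_14   where M_14 = det([-3 -4 -1; 5 -2 -4; -4 -6 5]) = 176
det = (-1)·(3)·(16) + (+1)·(-1)·(-48) + (-1)·(2)·(176) = -352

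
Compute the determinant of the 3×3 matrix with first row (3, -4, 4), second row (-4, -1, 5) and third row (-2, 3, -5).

The determinant is 34.

Expand along column 1:
  + 3 · |-1 5; 3 -5| = 3·(5 − 15) = -30
  − (-4) · |-4 4; 3 -5| = −(-4)·(20 − 12) = 32
  + (-2) · |-4 4; -1 5| = (-2)·(-20 − (-4)) = 32
Sum: (-30) + (32) + (32) = 34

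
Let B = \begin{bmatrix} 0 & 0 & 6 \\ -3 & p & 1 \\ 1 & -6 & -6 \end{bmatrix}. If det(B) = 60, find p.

p = 8

Expanding along the row containing p, det(B) is linear in p: det(B) = (-6)·p + (108).
Set (-6)·p + (108) = 60  ⇒  (-6)·p = -48  ⇒  p = 8.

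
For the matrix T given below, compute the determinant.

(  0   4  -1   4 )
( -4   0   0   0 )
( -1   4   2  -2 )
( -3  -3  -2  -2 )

Expand along row 2 (it has 3 zeros):
  − (-4) · M_21   where M_21 = det([4 -1 4; 4 2 -2; -3 -2 -2]) = -54
det = (-1)·(-4)·(-54) = -216

The determinant is -216.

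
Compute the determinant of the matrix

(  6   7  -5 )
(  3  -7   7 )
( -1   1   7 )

Expand along column 1:
  + 6 · |-7 7; 1 7| = 6·(-49 − 7) = -336
  − 3 · |7 -5; 1 7| = −3·(49 − (-5)) = -162
  + (-1) · |7 -5; -7 7| = (-1)·(49 − 35) = -14
Sum: (-336) + (-162) + (-14) = -512

-512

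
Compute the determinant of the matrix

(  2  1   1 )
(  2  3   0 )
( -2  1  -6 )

-16

Expand along column 3:
  + 1 · |2 3; -2 1| = 1·(2 − (-6)) = 8
  + (-6) · |2 1; 2 3| = (-6)·(6 − 2) = -24
Sum: (8) + (-24) = -16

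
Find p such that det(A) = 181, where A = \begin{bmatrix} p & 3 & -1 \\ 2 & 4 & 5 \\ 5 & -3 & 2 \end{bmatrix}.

Expanding along the row containing p, det(A) is linear in p: det(A) = (23)·p + (89).
Set (23)·p + (89) = 181  ⇒  (23)·p = 92  ⇒  p = 4.

p = 4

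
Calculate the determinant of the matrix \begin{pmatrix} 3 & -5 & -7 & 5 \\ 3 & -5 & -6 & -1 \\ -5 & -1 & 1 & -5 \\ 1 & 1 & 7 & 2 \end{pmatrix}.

1092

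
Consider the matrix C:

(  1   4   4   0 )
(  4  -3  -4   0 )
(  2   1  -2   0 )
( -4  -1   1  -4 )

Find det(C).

-200

Expand along column 4 (it has 3 zeros):
  + (-4) · M_44   where M_44 = det([1 4 4; 4 -3 -4; 2 1 -2]) = 50
det = (+1)·(-4)·(50) = -200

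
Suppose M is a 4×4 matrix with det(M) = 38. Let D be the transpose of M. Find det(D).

The determinant is 38.

det(Mᵀ) = det(M).
det(D) = (1)·(38) = 38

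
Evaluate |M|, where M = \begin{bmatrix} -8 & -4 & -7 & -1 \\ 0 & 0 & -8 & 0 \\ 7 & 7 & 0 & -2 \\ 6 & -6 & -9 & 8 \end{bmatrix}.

The determinant is 32.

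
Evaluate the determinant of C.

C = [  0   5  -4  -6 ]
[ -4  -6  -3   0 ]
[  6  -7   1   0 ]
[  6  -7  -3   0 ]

-1536

Expand along column 4 (it has 3 zeros):
  − (-6) · M_14   where M_14 = det([-4 -6 -3; 6 -7 1; 6 -7 -3]) = -256
det = (-1)·(-6)·(-256) = -1536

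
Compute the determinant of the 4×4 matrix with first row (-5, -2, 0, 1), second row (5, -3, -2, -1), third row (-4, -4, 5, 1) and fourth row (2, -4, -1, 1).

The determinant is 204.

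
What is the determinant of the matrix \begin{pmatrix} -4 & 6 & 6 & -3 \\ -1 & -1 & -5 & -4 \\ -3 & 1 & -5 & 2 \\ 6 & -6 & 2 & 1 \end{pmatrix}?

-252

Expand along row 1:
  + (-4) · M_11   where M_11 = det([-1 -5 -4; 1 -5 2; -6 2 1]) = 186
  − (6) · M_12   where M_12 = det([-1 -5 -4; -3 -5 2; 6 2 1]) = -162
  + (6) · M_13   where M_13 = det([-1 -1 -4; -3 1 2; 6 -6 1]) = -76
  − (-3) · M_14   where M_14 = det([-1 -1 -5; -3 1 -5; 6 -6 2]) = -8
det = (+1)·(-4)·(186) + (-1)·(6)·(-162) + (+1)·(6)·(-76) + (-1)·(-3)·(-8) = -252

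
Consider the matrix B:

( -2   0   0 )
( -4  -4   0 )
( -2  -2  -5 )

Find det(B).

|B| = -40

B is lower triangular, so det(B) is the product of the diagonal entries:
det = (-2) · (-4) · (-5) = -40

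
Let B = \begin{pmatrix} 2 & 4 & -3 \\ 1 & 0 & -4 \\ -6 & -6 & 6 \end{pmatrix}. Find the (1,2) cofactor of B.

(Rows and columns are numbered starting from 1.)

18

Delete row 1 and column 2; the remaining 2×2 submatrix is [1 -4; -6 6].
Its determinant is 1·6 − (-4)·(-6) = -18.
The cofactor carries sign (−1)^(1+2) = −1, so C_{1,2} = −(-18) = 18.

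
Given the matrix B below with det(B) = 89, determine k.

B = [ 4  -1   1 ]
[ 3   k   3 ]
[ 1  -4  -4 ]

Expanding along the column containing k, det(B) is linear in k: det(B) = (-17)·k + (21).
Set (-17)·k + (21) = 89  ⇒  (-17)·k = 68  ⇒  k = -4.

k = -4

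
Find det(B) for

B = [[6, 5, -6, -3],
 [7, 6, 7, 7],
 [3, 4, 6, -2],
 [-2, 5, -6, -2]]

The determinant is -4469.

Expand along row 1:
  + (6) · M_11   where M_11 = det([6 7 7; 4 6 -2; 5 -6 -2]) = -536
  − (5) · M_12   where M_12 = det([7 7 7; 3 6 -2; -2 -6 -2]) = -140
  + (-6) · M_13   where M_13 = det([7 6 7; 3 4 -2; -2 5 -2]) = 235
  − (-3) · M_14   where M_14 = det([7 6 7; 3 4 6; -2 5 -6]) = -181
det = (+1)·(6)·(-536) + (-1)·(5)·(-140) + (+1)·(-6)·(235) + (-1)·(-3)·(-181) = -4469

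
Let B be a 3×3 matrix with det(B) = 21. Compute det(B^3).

9261

det(B^3) = (det B)^3 = (21)^3 = 9261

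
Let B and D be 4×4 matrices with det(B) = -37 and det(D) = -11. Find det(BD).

det(BD) = det(B)·det(D) = (-37)·(-11) = 407

407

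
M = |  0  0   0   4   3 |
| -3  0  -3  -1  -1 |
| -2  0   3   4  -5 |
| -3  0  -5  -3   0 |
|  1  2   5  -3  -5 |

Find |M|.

-76

Expand along column 2 (it has 4 zeros):
  − (2) · M_52   where M_52 = det([0 0 4 3; -3 -3 -1 -1; -2 3 4 -5; -3 -5 -3 0]) = 38
det = (-1)·(2)·(38) = -76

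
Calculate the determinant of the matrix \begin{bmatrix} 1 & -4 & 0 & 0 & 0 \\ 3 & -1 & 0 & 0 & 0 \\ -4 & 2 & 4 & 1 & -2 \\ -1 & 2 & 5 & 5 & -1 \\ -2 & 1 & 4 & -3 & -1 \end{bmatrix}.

The matrix is block lower-triangular with a 2×2 block and a 3×3 block on the diagonal, so its determinant equals the product of the determinants of the diagonal blocks.
det of the 2×2 block = 11
det of the 3×3 block = 39
det = (11)·(39) = 429

429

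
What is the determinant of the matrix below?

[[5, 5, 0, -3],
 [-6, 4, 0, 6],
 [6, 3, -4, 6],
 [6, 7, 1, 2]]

-1588

Expand along column 3 (it has 2 zeros):
  + (-4) · M_33   where M_33 = det([5 5 -3; -6 4 6; 6 7 2]) = 268
  − (1) · M_43   where M_43 = det([5 5 -3; -6 4 6; 6 3 6]) = 516
det = (+1)·(-4)·(268) + (-1)·(1)·(516) = -1588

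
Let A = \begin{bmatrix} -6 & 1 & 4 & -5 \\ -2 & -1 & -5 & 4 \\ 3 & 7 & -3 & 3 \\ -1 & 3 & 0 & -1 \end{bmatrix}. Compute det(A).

179

Expand along row 4 (it has 1 zero):
  − (-1) · M_41   where M_41 = det([1 4 -5; -1 -5 4; 7 -3 3]) = -69
  + (3) · M_42   where M_42 = det([-6 4 -5; -2 -5 4; 3 -3 3]) = -15
  + (-1) · M_44   where M_44 = det([-6 1 4; -2 -1 -5; 3 7 -3]) = -293
det = (-1)·(-1)·(-69) + (+1)·(3)·(-15) + (+1)·(-1)·(-293) = 179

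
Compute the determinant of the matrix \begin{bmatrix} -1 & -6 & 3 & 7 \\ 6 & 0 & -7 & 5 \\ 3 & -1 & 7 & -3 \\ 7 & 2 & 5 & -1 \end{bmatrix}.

Expand along row 2 (it has 1 zero):
  − (6) · M_21   where M_21 = det([-6 3 7; -1 7 -3; 2 5 -1]) = -202
  − (-7) · M_23   where M_23 = det([-1 -6 7; 3 -1 -3; 7 2 -1]) = 192
  + (5) · M_24   where M_24 = det([-1 -6 3; 3 -1 7; 7 2 5]) = -146
det = (-1)·(6)·(-202) + (-1)·(-7)·(192) + (+1)·(5)·(-146) = 1826

1826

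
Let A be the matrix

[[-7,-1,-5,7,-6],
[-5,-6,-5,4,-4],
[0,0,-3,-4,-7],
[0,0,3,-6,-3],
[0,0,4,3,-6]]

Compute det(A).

-14430

A is block upper-triangular with a 2×2 block and a 3×3 block on the diagonal, so its determinant equals the product of the determinants of the diagonal blocks.
det of the 2×2 block = 37
det of the 3×3 block = -390
det = (37)·(-390) = -14430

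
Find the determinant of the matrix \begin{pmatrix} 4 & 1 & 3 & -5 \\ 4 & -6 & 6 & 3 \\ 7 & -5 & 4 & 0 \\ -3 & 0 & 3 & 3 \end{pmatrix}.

Expand along row 3 (it has 1 zero):
  + (7) · M_31   where M_31 = det([1 3 -5; -6 6 3; 0 3 3]) = 153
  − (-5) · M_32   where M_32 = det([4 3 -5; 4 6 3; -3 3 3]) = -177
  + (4) · M_33   where M_33 = det([4 1 -5; 4 -6 3; -3 0 3]) = -3
det = (+1)·(7)·(153) + (-1)·(-5)·(-177) + (+1)·(4)·(-3) = 174

The determinant is 174.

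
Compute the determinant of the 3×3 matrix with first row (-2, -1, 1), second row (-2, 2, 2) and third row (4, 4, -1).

-2

Expand along row 1:
  + (-2) · |2 2; 4 -1| = (-2)·(-2 − 8) = 20
  − (-1) · |-2 2; 4 -1| = −(-1)·(2 − 8) = -6
  + 1 · |-2 2; 4 4| = 1·(-8 − 8) = -16
Sum: (20) + (-6) + (-16) = -2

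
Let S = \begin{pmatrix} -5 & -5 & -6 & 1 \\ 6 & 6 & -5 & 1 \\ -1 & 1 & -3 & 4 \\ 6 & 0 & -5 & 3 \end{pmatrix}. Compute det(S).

The determinant is -1516.

Expand along row 4 (it has 1 zero):
  − (6) · M_41   where M_41 = det([-5 -6 1; 6 -5 1; 1 -3 4]) = 210
  − (-5) · M_43   where M_43 = det([-5 -5 1; 6 6 1; -1 1 4]) = 22
  + (3) · M_44   where M_44 = det([-5 -5 -6; 6 6 -5; -1 1 -3]) = -122
det = (-1)·(6)·(210) + (-1)·(-5)·(22) + (+1)·(3)·(-122) = -1516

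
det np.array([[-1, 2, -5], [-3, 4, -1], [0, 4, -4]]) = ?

48

Expand along column 1:
  + (-1) · |4 -1; 4 -4| = (-1)·(-16 − (-4)) = 12
  − (-3) · |2 -5; 4 -4| = −(-3)·(-8 − (-20)) = 36
Sum: (12) + (36) = 48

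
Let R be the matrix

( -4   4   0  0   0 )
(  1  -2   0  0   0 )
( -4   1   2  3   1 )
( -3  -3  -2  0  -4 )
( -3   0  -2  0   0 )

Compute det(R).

R is block lower-triangular with a 2×2 block and a 3×3 block on the diagonal, so its determinant equals the product of the determinants of the diagonal blocks.
det of the 2×2 block = 4
det of the 3×3 block = 24
det = (4)·(24) = 96

|R| = 96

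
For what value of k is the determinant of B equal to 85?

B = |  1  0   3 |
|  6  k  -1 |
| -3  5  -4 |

Expanding along the row containing k, det(B) is linear in k: det(B) = (5)·k + (95).
Set (5)·k + (95) = 85  ⇒  (5)·k = -10  ⇒  k = -2.

-2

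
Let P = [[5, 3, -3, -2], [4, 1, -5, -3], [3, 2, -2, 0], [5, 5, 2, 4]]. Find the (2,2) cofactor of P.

Delete row 2 and column 2; the remaining 3×3 submatrix is [5 -3 -2; 3 -2 0; 5 2 4].
Its determinant is -36.
The cofactor carries sign (−1)^(2+2) = +1, so C_{2,2} = +(-36) = -36.

The cofactor is -36.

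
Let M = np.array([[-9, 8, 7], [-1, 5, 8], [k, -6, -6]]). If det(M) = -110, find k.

Expanding along the column containing k, det(M) is linear in k: det(M) = (29)·k + (-168).
Set (29)·k + (-168) = -110  ⇒  (29)·k = 58  ⇒  k = 2.

k = 2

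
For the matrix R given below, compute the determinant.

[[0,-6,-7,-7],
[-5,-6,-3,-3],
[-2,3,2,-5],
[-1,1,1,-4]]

det(R) = -262

Expand along row 1 (it has 1 zero):
  − (-6) · M_12   where M_12 = det([-5 -3 -3; -2 2 -5; -1 1 -4]) = 24
  + (-7) · M_13   where M_13 = det([-5 -6 -3; -2 3 -5; -1 1 -4]) = 50
  − (-7) · M_14   where M_14 = det([-5 -6 -3; -2 3 2; -1 1 1]) = -8
det = (-1)·(-6)·(24) + (+1)·(-7)·(50) + (-1)·(-7)·(-8) = -262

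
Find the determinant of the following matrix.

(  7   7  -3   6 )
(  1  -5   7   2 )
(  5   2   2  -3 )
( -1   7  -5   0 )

Expand along row 4 (it has 1 zero):
  − (-1) · M_41   where M_41 = det([7 -3 6; -5 7 2; 2 2 -3]) = -286
  + (7) · M_42   where M_42 = det([7 -3 6; 1 7 2; 5 2 -3]) = -412
  − (-5) · M_43   where M_43 = det([7 7 6; 1 -5 2; 5 2 -3]) = 330
det = (-1)·(-1)·(-286) + (+1)·(7)·(-412) + (-1)·(-5)·(330) = -1520

-1520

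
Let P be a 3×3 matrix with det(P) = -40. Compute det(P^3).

The determinant is -64000.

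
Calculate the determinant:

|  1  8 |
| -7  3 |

59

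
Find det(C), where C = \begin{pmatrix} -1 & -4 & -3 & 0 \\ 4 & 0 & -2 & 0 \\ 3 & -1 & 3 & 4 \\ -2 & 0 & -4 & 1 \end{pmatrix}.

|C| = 406

Expand along row 2 (it has 2 zeros):
  − (4) · M_21   where M_21 = det([-4 -3 0; -1 3 4; 0 -4 1]) = -79
  − (-2) · M_23   where M_23 = det([-1 -4 0; 3 -1 4; -2 0 1]) = 45
det = (-1)·(4)·(-79) + (-1)·(-2)·(45) = 406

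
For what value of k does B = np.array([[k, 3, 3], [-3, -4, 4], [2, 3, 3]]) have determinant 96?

-2

Expanding along the row containing k, det(B) is linear in k: det(B) = (-24)·k + (48).
Set (-24)·k + (48) = 96  ⇒  (-24)·k = 48  ⇒  k = -2.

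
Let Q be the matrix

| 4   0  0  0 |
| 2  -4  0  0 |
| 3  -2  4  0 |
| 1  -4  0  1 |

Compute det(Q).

-64

Q is lower triangular, so det(Q) is the product of the diagonal entries:
det = (4) · (-4) · (4) · (1) = -64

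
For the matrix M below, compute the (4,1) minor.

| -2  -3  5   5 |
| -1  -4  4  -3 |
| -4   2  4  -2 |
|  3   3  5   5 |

Delete row 4 and column 1; the remaining 3×3 submatrix is [-3 5 5; -4 4 -3; 2 4 -2].
Its determinant is -202.

The minor is -202.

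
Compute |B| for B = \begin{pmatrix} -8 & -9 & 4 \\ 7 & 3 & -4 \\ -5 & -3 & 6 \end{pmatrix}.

det(B) = 126

Expand along row 1:
  + (-8) · |3 -4; -3 6| = (-8)·(18 − 12) = -48
  − (-9) · |7 -4; -5 6| = −(-9)·(42 − 20) = 198
  + 4 · |7 3; -5 -3| = 4·(-21 − (-15)) = -24
Sum: (-48) + (198) + (-24) = 126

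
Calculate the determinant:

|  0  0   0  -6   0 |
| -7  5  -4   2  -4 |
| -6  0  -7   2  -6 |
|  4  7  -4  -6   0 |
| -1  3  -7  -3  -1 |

The determinant is -7602.

Expand along row 1 (it has 4 zeros):
  − (-6) · M_14   where M_14 = det([-7 5 -4 -4; -6 0 -7 -6; 4 7 -4 0; -1 3 -7 -1]) = -1267
det = (-1)·(-6)·(-1267) = -7602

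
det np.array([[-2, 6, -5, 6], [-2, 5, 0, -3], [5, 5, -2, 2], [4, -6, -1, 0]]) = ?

Expand along row 2 (it has 1 zero):
  − (-2) · M_21   where M_21 = det([6 -5 6; 5 -2 2; -6 -1 0]) = -30
  + (5) · M_22   where M_22 = det([-2 -5 6; 5 -2 2; 4 -1 0]) = -26
  + (-3) · M_24   where M_24 = det([-2 6 -5; 5 5 -2; 4 -6 -1]) = 266
det = (-1)·(-2)·(-30) + (+1)·(5)·(-26) + (+1)·(-3)·(266) = -988

-988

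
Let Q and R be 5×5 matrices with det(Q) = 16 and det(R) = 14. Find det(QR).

224

det(QR) = det(Q)·det(R) = (16)·(14) = 224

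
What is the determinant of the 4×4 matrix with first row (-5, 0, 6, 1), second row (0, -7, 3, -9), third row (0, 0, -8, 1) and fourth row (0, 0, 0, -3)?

The matrix is upper triangular, so the determinant is the product of the diagonal entries:
det = (-5) · (-7) · (-8) · (-3) = 840

The determinant is 840.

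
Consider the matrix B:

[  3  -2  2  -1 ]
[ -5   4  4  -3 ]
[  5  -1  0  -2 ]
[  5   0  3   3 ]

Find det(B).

-440

Expand along row 3 (it has 1 zero):
  + (5) · M_31   where M_31 = det([-2 2 -1; 4 4 -3; 0 3 3]) = -78
  − (-1) · M_32   where M_32 = det([3 2 -1; -5 4 -3; 5 3 3]) = 98
  − (-2) · M_34   where M_34 = det([3 -2 2; -5 4 4; 5 0 3]) = -74
det = (+1)·(5)·(-78) + (-1)·(-1)·(98) + (-1)·(-2)·(-74) = -440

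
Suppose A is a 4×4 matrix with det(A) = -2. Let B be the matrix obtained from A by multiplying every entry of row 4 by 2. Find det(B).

Scaling one row by 2 multiplies the determinant by 2.
det(B) = (2)·(-2) = -4

det(B) = -4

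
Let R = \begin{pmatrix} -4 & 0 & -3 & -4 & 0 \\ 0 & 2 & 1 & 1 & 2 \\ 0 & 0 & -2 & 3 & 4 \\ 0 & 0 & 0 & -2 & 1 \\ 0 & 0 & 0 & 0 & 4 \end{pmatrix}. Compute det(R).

-128

R is upper triangular, so det(R) is the product of the diagonal entries:
det = (-4) · (2) · (-2) · (-2) · (4) = -128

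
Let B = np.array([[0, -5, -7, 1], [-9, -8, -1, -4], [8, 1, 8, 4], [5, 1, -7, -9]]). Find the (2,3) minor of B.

The minor is -457.

Delete row 2 and column 3; the remaining 3×3 submatrix is [0 -5 1; 8 1 4; 5 1 -9].
Its determinant is -457.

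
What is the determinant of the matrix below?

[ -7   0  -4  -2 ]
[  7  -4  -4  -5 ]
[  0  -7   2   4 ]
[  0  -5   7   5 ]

-1575

Expand along column 1 (it has 2 zeros):
  + (-7) · M_11   where M_11 = det([-4 -4 -5; -7 2 4; -5 7 5]) = 207
  − (7) · M_21   where M_21 = det([0 -4 -2; -7 2 4; -5 7 5]) = 18
det = (+1)·(-7)·(207) + (-1)·(7)·(18) = -1575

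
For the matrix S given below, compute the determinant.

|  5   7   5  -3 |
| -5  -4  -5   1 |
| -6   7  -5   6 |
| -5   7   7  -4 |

Expand along row 1:
  + (5) · M_11   where M_11 = det([-4 -5 1; 7 -5 6; 7 7 -4]) = -178
  − (7) · M_12   where M_12 = det([-5 -5 1; -6 -5 6; -5 7 -4]) = 313
  + (5) · M_13   where M_13 = det([-5 -4 1; -6 7 6; -5 7 -4]) = 559
  − (-3) · M_14   where M_14 = det([-5 -4 -5; -6 7 -5; -5 7 7]) = -653
det = (+1)·(5)·(-178) + (-1)·(7)·(313) + (+1)·(5)·(559) + (-1)·(-3)·(-653) = -2245

-2245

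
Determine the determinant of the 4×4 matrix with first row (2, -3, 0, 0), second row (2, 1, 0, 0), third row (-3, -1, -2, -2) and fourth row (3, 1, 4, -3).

112

The matrix is block lower-triangular with a 2×2 block and a 2×2 block on the diagonal, so its determinant equals the product of the determinants of the diagonal blocks.
det of the 2×2 block = 8
det of the 2×2 block = 14
det = (8)·(14) = 112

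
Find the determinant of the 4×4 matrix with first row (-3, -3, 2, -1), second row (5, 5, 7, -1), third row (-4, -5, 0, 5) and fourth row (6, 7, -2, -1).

The determinant is -98.

Expand along row 3 (it has 1 zero):
  + (-4) · M_31   where M_31 = det([-3 2 -1; 5 7 -1; 7 -2 -1]) = 82
  − (-5) · M_32   where M_32 = det([-3 2 -1; 5 7 -1; 6 -2 -1]) = 77
  − (5) · M_34   where M_34 = det([-3 -3 2; 5 5 7; 6 7 -2]) = 31
det = (+1)·(-4)·(82) + (-1)·(-5)·(77) + (-1)·(5)·(31) = -98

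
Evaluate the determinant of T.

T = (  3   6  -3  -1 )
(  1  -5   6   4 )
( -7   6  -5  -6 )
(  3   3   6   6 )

Expand along row 1:
  + (3) · M_11   where M_11 = det([-5 6 4; 6 -5 -6; 3 6 6]) = -150
  − (6) · M_12   where M_12 = det([1 6 4; -7 -5 -6; 3 6 6]) = 42
  + (-3) · M_13   where M_13 = det([1 -5 4; -7 6 -6; 3 3 6]) = -222
  − (-1) · M_14   where M_14 = det([1 -5 6; -7 6 -5; 3 3 6]) = -318
det = (+1)·(3)·(-150) + (-1)·(6)·(42) + (+1)·(-3)·(-222) + (-1)·(-1)·(-318) = -354

det(T) = -354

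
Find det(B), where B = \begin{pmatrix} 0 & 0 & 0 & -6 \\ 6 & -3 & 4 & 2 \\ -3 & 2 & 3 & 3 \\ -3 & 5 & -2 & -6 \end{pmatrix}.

det(B) = -630

Expand along row 1 (it has 3 zeros):
  − (-6) · M_14   where M_14 = det([6 -3 4; -3 2 3; -3 5 -2]) = -105
det = (-1)·(-6)·(-105) = -630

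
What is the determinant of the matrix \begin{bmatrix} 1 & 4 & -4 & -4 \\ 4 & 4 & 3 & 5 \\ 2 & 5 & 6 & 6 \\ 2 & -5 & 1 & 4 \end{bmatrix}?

-23

Expand along row 1:
  + (1) · M_11   where M_11 = det([4 3 5; 5 6 6; -5 1 4]) = 97
  − (4) · M_12   where M_12 = det([4 3 5; 2 6 6; 2 1 4]) = 34
  + (-4) · M_13   where M_13 = det([4 4 5; 2 5 6; 2 -5 4]) = 116
  − (-4) · M_14   where M_14 = det([4 4 3; 2 5 6; 2 -5 1]) = 120
det = (+1)·(1)·(97) + (-1)·(4)·(34) + (+1)·(-4)·(116) + (-1)·(-4)·(120) = -23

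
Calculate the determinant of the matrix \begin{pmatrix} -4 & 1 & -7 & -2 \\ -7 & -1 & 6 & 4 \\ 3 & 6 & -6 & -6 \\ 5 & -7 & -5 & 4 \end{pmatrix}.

Expand along row 1:
  + (-4) · M_11   where M_11 = det([-1 6 4; 6 -6 -6; -7 -5 4]) = -126
  − (1) · M_12   where M_12 = det([-7 6 4; 3 -6 -6; 5 -5 4]) = 186
  + (-7) · M_13   where M_13 = det([-7 -1 4; 3 6 -6; 5 -7 4]) = -36
  − (-2) · M_14   where M_14 = det([-7 -1 6; 3 6 -6; 5 -7 -5]) = 213
det = (+1)·(-4)·(-126) + (-1)·(1)·(186) + (+1)·(-7)·(-36) + (-1)·(-2)·(213) = 996

996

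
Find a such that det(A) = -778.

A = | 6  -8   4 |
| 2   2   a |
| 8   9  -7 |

Expanding along the column containing a, det(A) is linear in a: det(A) = (-118)·a + (-188).
Set (-118)·a + (-188) = -778  ⇒  (-118)·a = -590  ⇒  a = 5.

a = 5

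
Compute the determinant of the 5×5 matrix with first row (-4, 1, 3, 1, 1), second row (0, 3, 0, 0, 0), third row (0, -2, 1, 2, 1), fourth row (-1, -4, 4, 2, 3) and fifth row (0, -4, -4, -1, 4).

Expand along row 2 (it has 4 zeros):
  + (3) · M_22   where M_22 = det([-4 3 1 1; 0 1 2 1; -1 4 2 3; 0 -4 -1 4]) = 138
det = (+1)·(3)·(138) = 414

414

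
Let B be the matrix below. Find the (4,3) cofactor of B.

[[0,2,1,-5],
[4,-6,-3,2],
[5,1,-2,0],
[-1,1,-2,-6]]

150

Delete row 4 and column 3; the remaining 3×3 submatrix is [0 2 -5; 4 -6 2; 5 1 0].
Its determinant is -150.
The cofactor carries sign (−1)^(4+3) = −1, so C_{4,3} = −(-150) = 150.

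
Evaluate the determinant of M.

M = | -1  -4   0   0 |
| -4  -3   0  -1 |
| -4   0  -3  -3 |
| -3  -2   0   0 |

Expand along column 3 (it has 3 zeros):
  + (-3) · M_33   where M_33 = det([-1 -4 0; -4 -3 -1; -3 -2 0]) = -10
det = (+1)·(-3)·(-10) = 30

det(M) = 30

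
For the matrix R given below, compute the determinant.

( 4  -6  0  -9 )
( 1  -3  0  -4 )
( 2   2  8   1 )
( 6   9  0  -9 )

Expand along column 3 (it has 3 zeros):
  + (8) · M_33   where M_33 = det([4 -6 -9; 1 -3 -4; 6 9 -9]) = 99
det = (+1)·(8)·(99) = 792

The determinant is 792.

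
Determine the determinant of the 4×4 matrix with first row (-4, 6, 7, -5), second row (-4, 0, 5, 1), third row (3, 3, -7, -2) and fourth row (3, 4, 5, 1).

The determinant is -898.

Expand along row 2 (it has 1 zero):
  − (-4) · M_21   where M_21 = det([6 7 -5; 3 -7 -2; 4 5 1]) = -274
  − (5) · M_23   where M_23 = det([-4 6 -5; 3 3 -2; 3 4 1]) = -113
  + (1) · M_24   where M_24 = det([-4 6 7; 3 3 -7; 3 4 5]) = -367
det = (-1)·(-4)·(-274) + (-1)·(5)·(-113) + (+1)·(1)·(-367) = -898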